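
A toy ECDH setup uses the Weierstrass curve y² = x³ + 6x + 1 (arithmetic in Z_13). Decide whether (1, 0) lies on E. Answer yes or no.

no

y² = 0² ≡ 0; x³ + 6x + 1 = 8 ≡ 8 (mod 13). 0 ≠ 8.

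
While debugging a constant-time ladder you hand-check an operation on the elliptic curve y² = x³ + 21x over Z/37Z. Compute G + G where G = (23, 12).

(3, 33)

tangent at (23, 12): λ = (3·23² + 21)/(2·12) ≡ 17/24. 24⁻¹ ≡ 17 (mod 37), so λ ≡ 17·17 ≡ 30.
  x = λ² - 23 - 23 = 900 - 46 ≡ 3; y = λ·(23 - 3) - 12 ≡ 33. → (3, 33)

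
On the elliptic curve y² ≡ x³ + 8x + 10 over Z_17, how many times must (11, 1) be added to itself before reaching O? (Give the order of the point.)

11

2P: tangent at (11, 1): λ = (3·11² + 8)/(2·1) ≡ 14/2. 2⁻¹ ≡ 9 (mod 17), so λ ≡ 14·9 ≡ 7.
  x = λ² - 11 - 11 = 49 - 22 ≡ 10; y = λ·(11 - 10) - 1 ≡ 6. → (10, 6)
3P: (10, 6) + (11, 1). λ = (1 - 6)/(11 - 10) ≡ 12/1 mod 17. 1⁻¹ ≡ 1 (mod 17) since 1·1 = 1 ≡ 1, so λ ≡ 12.
  x = λ² - 10 - 11 = 144 - 21 ≡ 4; y = λ·(10 - 4) - 6 ≡ 15. → (4, 15)
4P: (4, 15) + (11, 1). λ = (1 - 15)/(11 - 4) ≡ 3/7 mod 17. 7⁻¹ ≡ 5 (mod 17), so λ ≡ 15.
  x = λ² - 4 - 11 = 225 - 15 ≡ 6; y = λ·(4 - 6) - 15 ≡ 6. → (6, 6)
5P: (6, 6) + (11, 1). λ = (1 - 6)/(11 - 6) ≡ 12/5 mod 17. 5⁻¹ ≡ 7 (mod 17), so λ ≡ 16.
  x = λ² - 6 - 11 = 256 - 17 ≡ 1; y = λ·(6 - 1) - 6 ≡ 6. → (1, 6)
6P: (1, 6) + (11, 1). λ = (1 - 6)/(11 - 1) ≡ 12/10 mod 17. 10⁻¹ ≡ 12 (mod 17), so λ ≡ 8.
  x = λ² - 1 - 11 = 64 - 12 ≡ 1; y = λ·(1 - 1) - 6 ≡ 11. → (1, 11)
7P: (1, 11) + (11, 1). λ = (1 - 11)/(11 - 1) ≡ 7/10 mod 17. 10⁻¹ ≡ 12 (mod 17), so λ ≡ 16.
  x = λ² - 1 - 11 = 256 - 12 ≡ 6; y = λ·(1 - 6) - 11 ≡ 11. → (6, 11)
8P: (6, 11) + (11, 1). λ = (1 - 11)/(11 - 6) ≡ 7/5 mod 17. 5⁻¹ ≡ 7 (mod 17), so λ ≡ 15.
  x = λ² - 6 - 11 = 225 - 17 ≡ 4; y = λ·(6 - 4) - 11 ≡ 2. → (4, 2)
9P: (4, 2) + (11, 1). λ = (1 - 2)/(11 - 4) ≡ 16/7 mod 17. 7⁻¹ ≡ 5 (mod 17) since 7·5 = 35 ≡ 1, so λ ≡ 12.
  x = λ² - 4 - 11 = 144 - 15 ≡ 10; y = λ·(4 - 10) - 2 ≡ 11. → (10, 11)
10P: (10, 11) + (11, 1). λ = (1 - 11)/(11 - 10) ≡ 7/1 mod 17. 1⁻¹ ≡ 1 (mod 17) since 1·1 = 1 ≡ 1, so λ ≡ 7.
  x = λ² - 10 - 11 = 49 - 21 ≡ 11; y = λ·(10 - 11) - 11 ≡ 16. → (11, 16)
11P: (11, 16) + (11, 1): same x and y₁ ≡ -y₂, so the sum is O.
11P = O, so the order is 11.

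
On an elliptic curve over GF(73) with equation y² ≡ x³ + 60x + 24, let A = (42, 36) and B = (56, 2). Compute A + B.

(39, 61)

(42, 36) + (56, 2). λ = (2 - 36)/(56 - 42) ≡ 39/14 mod 73. 14⁻¹ ≡ 47 (mod 73), so λ ≡ 8.
  x = λ² - 42 - 56 = 64 - 98 ≡ 39; y = λ·(42 - 39) - 36 ≡ 61. → (39, 61)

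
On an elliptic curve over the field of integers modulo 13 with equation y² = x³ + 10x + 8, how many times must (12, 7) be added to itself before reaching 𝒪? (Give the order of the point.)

5

2P: tangent at (12, 7): λ = (3·12² + 10)/(2·7) ≡ 0/1. 1⁻¹ ≡ 1 (mod 13) since 1·1 = 1 ≡ 1, so λ ≡ 0·1 ≡ 0.
  x = λ² - 12 - 12 = 0 - 24 ≡ 2; y = λ·(12 - 2) - 7 ≡ 6. → (2, 6)
3P: (2, 6) + (12, 7). λ = (7 - 6)/(12 - 2) ≡ 1/10 mod 13. 10⁻¹ ≡ 4 (mod 13) since 10·4 = 40 ≡ 1, so λ ≡ 4.
  x = λ² - 2 - 12 = 16 - 14 ≡ 2; y = λ·(2 - 2) - 6 ≡ 7. → (2, 7)
4P: (2, 7) + (12, 7). λ = (7 - 7)/(12 - 2) ≡ 0/10 mod 13. 10⁻¹ ≡ 4 (mod 13), so λ ≡ 0.
  x = λ² - 2 - 12 = 0 - 14 ≡ 12; y = λ·(2 - 12) - 7 ≡ 6. → (12, 6)
5P: (12, 6) + (12, 7): same x and y₁ ≡ -y₂, so the sum is 𝒪.
5P = 𝒪, so the order is 5.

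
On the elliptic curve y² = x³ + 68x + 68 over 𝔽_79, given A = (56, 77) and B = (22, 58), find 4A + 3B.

(44, 78)

First 4A:
Double-and-add on 4 = (100)₂. Start with A = (56, 77) for the leading 1-bit.
double: tangent at (56, 77): λ = (3·56² + 68)/(2·77) ≡ 75/75. 75⁻¹ ≡ 59 (mod 79), so λ ≡ 75·59 ≡ 1.
  x = λ² - 56 - 56 = 1 - 112 ≡ 47; y = λ·(56 - 47) - 77 ≡ 11. → (47, 11)
double: tangent at (47, 11): λ = (3·47² + 68)/(2·11) ≡ 59/22. 22⁻¹ ≡ 18 (mod 79), so λ ≡ 59·18 ≡ 35.
  x = λ² - 47 - 47 = 1225 - 94 ≡ 25; y = λ·(47 - 25) - 11 ≡ 48. → (25, 48)
4A = (25, 48).
Next 3B:
Repeated addition: build up to 3B.
2B: tangent at (22, 58): λ = (3·22² + 68)/(2·58) ≡ 19/37. 37⁻¹ ≡ 47 (mod 79), so λ ≡ 19·47 ≡ 24.
  x = λ² - 22 - 22 = 576 - 44 ≡ 58; y = λ·(22 - 58) - 58 ≡ 26. → (58, 26)
3B: (58, 26) + (22, 58). λ = (58 - 26)/(22 - 58) ≡ 32/43 mod 79. 43⁻¹ ≡ 68 (mod 79), so λ ≡ 43.
  x = λ² - 58 - 22 = 1849 - 80 ≡ 31; y = λ·(58 - 31) - 26 ≡ 29. → (31, 29)
3B = (31, 29).
Finally 4A + 3B:
(25, 48) + (31, 29). λ = (29 - 48)/(31 - 25) ≡ 60/6 mod 79. 6⁻¹ ≡ 66 (mod 79), so λ ≡ 10.
  x = λ² - 25 - 31 = 100 - 56 ≡ 44; y = λ·(25 - 44) - 48 ≡ 78. → (44, 78)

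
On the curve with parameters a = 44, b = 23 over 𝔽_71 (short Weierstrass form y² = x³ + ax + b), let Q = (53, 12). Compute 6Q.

(31, 3)

Double-and-add on 6 = (110)₂. Start with Q = (53, 12) for the leading 1-bit.
double: tangent at (53, 12): λ = (3·53² + 44)/(2·12) ≡ 22/24. 24⁻¹ ≡ 3 (mod 71), so λ ≡ 22·3 ≡ 66.
  x = λ² - 53 - 53 = 4356 - 106 ≡ 61; y = λ·(53 - 61) - 12 ≡ 28. → (61, 28)
add Q: (61, 28) + (53, 12). λ = (12 - 28)/(53 - 61) ≡ 55/63 mod 71. 63⁻¹ ≡ 62 (mod 71) since 63·62 = 3906 ≡ 1, so λ ≡ 2.
  x = λ² - 61 - 53 = 4 - 114 ≡ 32; y = λ·(61 - 32) - 28 ≡ 30. → (32, 30)
double: tangent at (32, 30): λ = (3·32² + 44)/(2·30) ≡ 63/60. 60⁻¹ ≡ 58 (mod 71), so λ ≡ 63·58 ≡ 33.
  x = λ² - 32 - 32 = 1089 - 64 ≡ 31; y = λ·(32 - 31) - 30 ≡ 3. → (31, 3)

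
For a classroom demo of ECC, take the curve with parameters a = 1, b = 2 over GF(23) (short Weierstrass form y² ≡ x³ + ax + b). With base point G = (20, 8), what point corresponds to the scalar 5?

Double-and-add on 5 = (101)₂. Start with G = (20, 8) for the leading 1-bit.
double: tangent at (20, 8): λ = (3·20² + 1)/(2·8) ≡ 5/16. 16⁻¹ ≡ 13 (mod 23) since 16·13 = 208 ≡ 1, so λ ≡ 5·13 ≡ 19.
  x = λ² - 20 - 20 = 361 - 40 ≡ 22; y = λ·(20 - 22) - 8 ≡ 0. → (22, 0)
double: (22, 0) + (22, 0): same x and y₁ ≡ -y₂, so the sum is ∞.
add G: ∞ + (20, 8) = (20, 8) (identity).

(20, 8)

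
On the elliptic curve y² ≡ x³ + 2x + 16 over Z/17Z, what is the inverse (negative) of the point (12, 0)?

-(12, 0) = (12, -0 mod 17) = (12, 0).

(12, 0)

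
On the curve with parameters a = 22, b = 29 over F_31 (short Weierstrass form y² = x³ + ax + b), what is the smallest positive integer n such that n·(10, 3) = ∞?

2P: tangent at (10, 3): λ = (3·10² + 22)/(2·3) ≡ 12/6. 6⁻¹ ≡ 26 (mod 31), so λ ≡ 12·26 ≡ 2.
  x = λ² - 10 - 10 = 4 - 20 ≡ 15; y = λ·(10 - 15) - 3 ≡ 18. → (15, 18)
3P: (15, 18) + (10, 3). λ = (3 - 18)/(10 - 15) ≡ 16/26 mod 31. 26⁻¹ ≡ 6 (mod 31) since 26·6 = 156 ≡ 1, so λ ≡ 3.
  x = λ² - 15 - 10 = 9 - 25 ≡ 15; y = λ·(15 - 15) - 18 ≡ 13. → (15, 13)
4P: (15, 13) + (10, 3). λ = (3 - 13)/(10 - 15) ≡ 21/26 mod 31. 26⁻¹ ≡ 6 (mod 31), so λ ≡ 2.
  x = λ² - 15 - 10 = 4 - 25 ≡ 10; y = λ·(15 - 10) - 13 ≡ 28. → (10, 28)
5P: (10, 28) + (10, 3): same x and y₁ ≡ -y₂, so the sum is ∞.
5P = ∞, so the order is 5.

5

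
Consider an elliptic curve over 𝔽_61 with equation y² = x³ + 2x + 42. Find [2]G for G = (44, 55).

(47, 25)

tangent at (44, 55): λ = (3·44² + 2)/(2·55) ≡ 15/49. 49⁻¹ ≡ 5 (mod 61), so λ ≡ 15·5 ≡ 14.
  x = λ² - 44 - 44 = 196 - 88 ≡ 47; y = λ·(44 - 47) - 55 ≡ 25. → (47, 25)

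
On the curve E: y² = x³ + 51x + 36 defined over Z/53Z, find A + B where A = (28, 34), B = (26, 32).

(28, 34) + (26, 32). λ = (32 - 34)/(26 - 28) ≡ 51/51 mod 53. 51⁻¹ ≡ 26 (mod 53), so λ ≡ 1.
  x = λ² - 28 - 26 = 1 - 54 ≡ 0; y = λ·(28 - 0) - 34 ≡ 47. → (0, 47)

(0, 47)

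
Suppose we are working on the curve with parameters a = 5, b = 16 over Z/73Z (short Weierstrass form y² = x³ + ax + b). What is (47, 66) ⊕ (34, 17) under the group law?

(71, 12)

(47, 66) + (34, 17). λ = (17 - 66)/(34 - 47) ≡ 24/60 mod 73. 60⁻¹ ≡ 28 (mod 73) since 60·28 = 1680 ≡ 1, so λ ≡ 15.
  x = λ² - 47 - 34 = 225 - 81 ≡ 71; y = λ·(47 - 71) - 66 ≡ 12. → (71, 12)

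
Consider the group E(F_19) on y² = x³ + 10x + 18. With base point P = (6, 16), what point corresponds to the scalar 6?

Double-and-add on 6 = (110)₂. Start with P = (6, 16) for the leading 1-bit.
double: tangent at (6, 16): λ = (3·6² + 10)/(2·16) ≡ 4/13. 13⁻¹ ≡ 3 (mod 19) since 13·3 = 39 ≡ 1, so λ ≡ 4·3 ≡ 12.
  x = λ² - 6 - 6 = 144 - 12 ≡ 18; y = λ·(6 - 18) - 16 ≡ 11. → (18, 11)
add P: (18, 11) + (6, 16). λ = (16 - 11)/(6 - 18) ≡ 5/7 mod 19. 7⁻¹ ≡ 11 (mod 19) since 7·11 = 77 ≡ 1, so λ ≡ 17.
  x = λ² - 18 - 6 = 289 - 24 ≡ 18; y = λ·(18 - 18) - 11 ≡ 8. → (18, 8)
double: tangent at (18, 8): λ = (3·18² + 10)/(2·8) ≡ 13/16. 16⁻¹ ≡ 6 (mod 19) since 16·6 = 96 ≡ 1, so λ ≡ 13·6 ≡ 2.
  x = λ² - 18 - 18 = 4 - 36 ≡ 6; y = λ·(18 - 6) - 8 ≡ 16. → (6, 16)

(6, 16)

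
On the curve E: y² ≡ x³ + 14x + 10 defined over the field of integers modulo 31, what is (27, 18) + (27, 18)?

(8, 13)

tangent at (27, 18): λ = (3·27² + 14)/(2·18) ≡ 0/5. 5⁻¹ ≡ 25 (mod 31), so λ ≡ 0·25 ≡ 0.
  x = λ² - 27 - 27 = 0 - 54 ≡ 8; y = λ·(27 - 8) - 18 ≡ 13. → (8, 13)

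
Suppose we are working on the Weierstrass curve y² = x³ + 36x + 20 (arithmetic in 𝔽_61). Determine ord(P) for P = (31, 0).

2P: (31, 0) + (31, 0): same x and y₁ ≡ -y₂, so the sum is O.
2P = O, so the order is 2.

2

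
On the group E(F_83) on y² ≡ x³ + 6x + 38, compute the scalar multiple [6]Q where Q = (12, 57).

Double-and-add on 6 = (110)₂. Start with Q = (12, 57) for the leading 1-bit.
double: tangent at (12, 57): λ = (3·12² + 6)/(2·57) ≡ 23/31. 31⁻¹ ≡ 75 (mod 83), so λ ≡ 23·75 ≡ 65.
  x = λ² - 12 - 12 = 4225 - 24 ≡ 51; y = λ·(12 - 51) - 57 ≡ 64. → (51, 64)
add Q: (51, 64) + (12, 57). λ = (57 - 64)/(12 - 51) ≡ 76/44 mod 83. 44⁻¹ ≡ 17 (mod 83), so λ ≡ 47.
  x = λ² - 51 - 12 = 2209 - 63 ≡ 71; y = λ·(51 - 71) - 64 ≡ 75. → (71, 75)
double: tangent at (71, 75): λ = (3·71² + 6)/(2·75) ≡ 23/67. 67⁻¹ ≡ 57 (mod 83) since 67·57 = 3819 ≡ 1, so λ ≡ 23·57 ≡ 66.
  x = λ² - 71 - 71 = 4356 - 142 ≡ 64; y = λ·(71 - 64) - 75 ≡ 55. → (64, 55)

(64, 55)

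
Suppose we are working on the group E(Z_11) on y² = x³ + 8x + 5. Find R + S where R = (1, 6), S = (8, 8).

(5, 7)

(1, 6) + (8, 8). λ = (8 - 6)/(8 - 1) ≡ 2/7 mod 11. 7⁻¹ ≡ 8 (mod 11) since 7·8 = 56 ≡ 1, so λ ≡ 5.
  x = λ² - 1 - 8 = 25 - 9 ≡ 5; y = λ·(1 - 5) - 6 ≡ 7. → (5, 7)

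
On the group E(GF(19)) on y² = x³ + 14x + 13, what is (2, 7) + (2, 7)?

(1, 3)

tangent at (2, 7): λ = (3·2² + 14)/(2·7) ≡ 7/14. 14⁻¹ ≡ 15 (mod 19), so λ ≡ 7·15 ≡ 10.
  x = λ² - 2 - 2 = 100 - 4 ≡ 1; y = λ·(2 - 1) - 7 ≡ 3. → (1, 3)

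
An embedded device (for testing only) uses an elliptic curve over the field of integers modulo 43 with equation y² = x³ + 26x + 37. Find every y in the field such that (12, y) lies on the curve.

x³ + 26x + 37 = 2077 ≡ 13 (mod 43).
Square roots of 13 mod 43: 20 and 23 (since 20² = 400 ≡ 13).

20, 23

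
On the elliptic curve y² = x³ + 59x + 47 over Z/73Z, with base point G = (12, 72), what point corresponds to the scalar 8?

(15, 0)

Double-and-add on 8 = (1000)₂. Start with G = (12, 72) for the leading 1-bit.
double: tangent at (12, 72): λ = (3·12² + 59)/(2·72) ≡ 53/71. 71⁻¹ ≡ 36 (mod 73) since 71·36 = 2556 ≡ 1, so λ ≡ 53·36 ≡ 10.
  x = λ² - 12 - 12 = 100 - 24 ≡ 3; y = λ·(12 - 3) - 72 ≡ 18. → (3, 18)
double: tangent at (3, 18): λ = (3·3² + 59)/(2·18) ≡ 13/36. 36⁻¹ ≡ 71 (mod 73), so λ ≡ 13·71 ≡ 47.
  x = λ² - 3 - 3 = 2209 - 6 ≡ 13; y = λ·(3 - 13) - 18 ≡ 23. → (13, 23)
double: tangent at (13, 23): λ = (3·13² + 59)/(2·23) ≡ 55/46. 46⁻¹ ≡ 27 (mod 73) since 46·27 = 1242 ≡ 1, so λ ≡ 55·27 ≡ 25.
  x = λ² - 13 - 13 = 625 - 26 ≡ 15; y = λ·(13 - 15) - 23 ≡ 0. → (15, 0)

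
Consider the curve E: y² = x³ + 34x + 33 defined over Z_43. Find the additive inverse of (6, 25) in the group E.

(6, 18)

-(6, 25) = (6, -25 mod 43) = (6, 18).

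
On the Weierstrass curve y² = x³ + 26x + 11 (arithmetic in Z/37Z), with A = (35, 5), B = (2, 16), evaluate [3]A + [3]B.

First 3A:
Repeated addition: build up to 3A.
2A: tangent at (35, 5): λ = (3·35² + 26)/(2·5) ≡ 1/10. 10⁻¹ ≡ 26 (mod 37) since 10·26 = 260 ≡ 1, so λ ≡ 1·26 ≡ 26.
  x = λ² - 35 - 35 = 676 - 70 ≡ 14; y = λ·(35 - 14) - 5 ≡ 23. → (14, 23)
3A: (14, 23) + (35, 5). λ = (5 - 23)/(35 - 14) ≡ 19/21 mod 37. 21⁻¹ ≡ 30 (mod 37), so λ ≡ 15.
  x = λ² - 14 - 35 = 225 - 49 ≡ 28; y = λ·(14 - 28) - 23 ≡ 26. → (28, 26)
3A = (28, 26).
Next 3B:
Repeated addition: build up to 3B.
2B: tangent at (2, 16): λ = (3·2² + 26)/(2·16) ≡ 1/32. 32⁻¹ ≡ 22 (mod 37), so λ ≡ 1·22 ≡ 22.
  x = λ² - 2 - 2 = 484 - 4 ≡ 36; y = λ·(2 - 36) - 16 ≡ 13. → (36, 13)
3B: (36, 13) + (2, 16). λ = (16 - 13)/(2 - 36) ≡ 3/3 mod 37. 3⁻¹ ≡ 25 (mod 37), so λ ≡ 1.
  x = λ² - 36 - 2 = 1 - 38 ≡ 0; y = λ·(36 - 0) - 13 ≡ 23. → (0, 23)
3B = (0, 23).
Finally 3A + 3B:
(28, 26) + (0, 23). λ = (23 - 26)/(0 - 28) ≡ 34/9 mod 37. 9⁻¹ ≡ 33 (mod 37), so λ ≡ 12.
  x = λ² - 28 - 0 = 144 - 28 ≡ 5; y = λ·(28 - 5) - 26 ≡ 28. → (5, 28)

(5, 28)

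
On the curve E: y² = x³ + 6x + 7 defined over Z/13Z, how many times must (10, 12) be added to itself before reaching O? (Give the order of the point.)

2P: tangent at (10, 12): λ = (3·10² + 6)/(2·12) ≡ 7/11. 11⁻¹ ≡ 6 (mod 13), so λ ≡ 7·6 ≡ 3.
  x = λ² - 10 - 10 = 9 - 20 ≡ 2; y = λ·(10 - 2) - 12 ≡ 12. → (2, 12)
3P: (2, 12) + (10, 12). λ = (12 - 12)/(10 - 2) ≡ 0/8 mod 13. 8⁻¹ ≡ 5 (mod 13), so λ ≡ 0.
  x = λ² - 2 - 10 = 0 - 12 ≡ 1; y = λ·(2 - 1) - 12 ≡ 1. → (1, 1)
4P: (1, 1) + (10, 12). λ = (12 - 1)/(10 - 1) ≡ 11/9 mod 13. 9⁻¹ ≡ 3 (mod 13) since 9·3 = 27 ≡ 1, so λ ≡ 7.
  x = λ² - 1 - 10 = 49 - 11 ≡ 12; y = λ·(1 - 12) - 1 ≡ 0. → (12, 0)
5P: (12, 0) + (10, 12). λ = (12 - 0)/(10 - 12) ≡ 12/11 mod 13. 11⁻¹ ≡ 6 (mod 13), so λ ≡ 7.
  x = λ² - 12 - 10 = 49 - 22 ≡ 1; y = λ·(12 - 1) - 0 ≡ 12. → (1, 12)
6P: (1, 12) + (10, 12). λ = (12 - 12)/(10 - 1) ≡ 0/9 mod 13. 9⁻¹ ≡ 3 (mod 13) since 9·3 = 27 ≡ 1, so λ ≡ 0.
  x = λ² - 1 - 10 = 0 - 11 ≡ 2; y = λ·(1 - 2) - 12 ≡ 1. → (2, 1)
7P: (2, 1) + (10, 12). λ = (12 - 1)/(10 - 2) ≡ 11/8 mod 13. 8⁻¹ ≡ 5 (mod 13), so λ ≡ 3.
  x = λ² - 2 - 10 = 9 - 12 ≡ 10; y = λ·(2 - 10) - 1 ≡ 1. → (10, 1)
8P: (10, 1) + (10, 12): same x and y₁ ≡ -y₂, so the sum is O.
8P = O, so the order is 8.

8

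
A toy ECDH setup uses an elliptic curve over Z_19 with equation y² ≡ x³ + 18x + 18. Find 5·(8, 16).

(8, 3)

Write Q = (8, 16).
Repeated addition: build up to 5Q.
2Q: tangent at (8, 16): λ = (3·8² + 18)/(2·16) ≡ 1/13. 13⁻¹ ≡ 3 (mod 19) since 13·3 = 39 ≡ 1, so λ ≡ 1·3 ≡ 3.
  x = λ² - 8 - 8 = 9 - 16 ≡ 12; y = λ·(8 - 12) - 16 ≡ 10. → (12, 10)
3Q: (12, 10) + (8, 16). λ = (16 - 10)/(8 - 12) ≡ 6/15 mod 19. 15⁻¹ ≡ 14 (mod 19), so λ ≡ 8.
  x = λ² - 12 - 8 = 64 - 20 ≡ 6; y = λ·(12 - 6) - 10 ≡ 0. → (6, 0)
4Q: (6, 0) + (8, 16). λ = (16 - 0)/(8 - 6) ≡ 16/2 mod 19. 2⁻¹ ≡ 10 (mod 19), so λ ≡ 8.
  x = λ² - 6 - 8 = 64 - 14 ≡ 12; y = λ·(6 - 12) - 0 ≡ 9. → (12, 9)
5Q: (12, 9) + (8, 16). λ = (16 - 9)/(8 - 12) ≡ 7/15 mod 19. 15⁻¹ ≡ 14 (mod 19) since 15·14 = 210 ≡ 1, so λ ≡ 3.
  x = λ² - 12 - 8 = 9 - 20 ≡ 8; y = λ·(12 - 8) - 9 ≡ 3. → (8, 3)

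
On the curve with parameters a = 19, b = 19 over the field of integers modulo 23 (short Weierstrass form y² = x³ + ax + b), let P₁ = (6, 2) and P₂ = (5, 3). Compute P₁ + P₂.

(13, 5)

(6, 2) + (5, 3). λ = (3 - 2)/(5 - 6) ≡ 1/22 mod 23. 22⁻¹ ≡ 22 (mod 23), so λ ≡ 22.
  x = λ² - 6 - 5 = 484 - 11 ≡ 13; y = λ·(6 - 13) - 2 ≡ 5. → (13, 5)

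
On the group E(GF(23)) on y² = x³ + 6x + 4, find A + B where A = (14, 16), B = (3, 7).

(8, 14)

(14, 16) + (3, 7). λ = (7 - 16)/(3 - 14) ≡ 14/12 mod 23. 12⁻¹ ≡ 2 (mod 23), so λ ≡ 5.
  x = λ² - 14 - 3 = 25 - 17 ≡ 8; y = λ·(14 - 8) - 16 ≡ 14. → (8, 14)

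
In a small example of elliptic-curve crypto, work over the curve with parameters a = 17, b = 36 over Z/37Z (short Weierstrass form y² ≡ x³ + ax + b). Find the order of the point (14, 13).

8

2P: tangent at (14, 13): λ = (3·14² + 17)/(2·13) ≡ 13/26. 26⁻¹ ≡ 10 (mod 37), so λ ≡ 13·10 ≡ 19.
  x = λ² - 14 - 14 = 361 - 28 ≡ 0; y = λ·(14 - 0) - 13 ≡ 31. → (0, 31)
3P: (0, 31) + (14, 13). λ = (13 - 31)/(14 - 0) ≡ 19/14 mod 37. 14⁻¹ ≡ 8 (mod 37), so λ ≡ 4.
  x = λ² - 0 - 14 = 16 - 14 ≡ 2; y = λ·(0 - 2) - 31 ≡ 35. → (2, 35)
4P: (2, 35) + (14, 13). λ = (13 - 35)/(14 - 2) ≡ 15/12 mod 37. 12⁻¹ ≡ 34 (mod 37), so λ ≡ 29.
  x = λ² - 2 - 14 = 841 - 16 ≡ 11; y = λ·(2 - 11) - 35 ≡ 0. → (11, 0)
5P: (11, 0) + (14, 13). λ = (13 - 0)/(14 - 11) ≡ 13/3 mod 37. 3⁻¹ ≡ 25 (mod 37) since 3·25 = 75 ≡ 1, so λ ≡ 29.
  x = λ² - 11 - 14 = 841 - 25 ≡ 2; y = λ·(11 - 2) - 0 ≡ 2. → (2, 2)
6P: (2, 2) + (14, 13). λ = (13 - 2)/(14 - 2) ≡ 11/12 mod 37. 12⁻¹ ≡ 34 (mod 37) since 12·34 = 408 ≡ 1, so λ ≡ 4.
  x = λ² - 2 - 14 = 16 - 16 ≡ 0; y = λ·(2 - 0) - 2 ≡ 6. → (0, 6)
7P: (0, 6) + (14, 13). λ = (13 - 6)/(14 - 0) ≡ 7/14 mod 37. 14⁻¹ ≡ 8 (mod 37) since 14·8 = 112 ≡ 1, so λ ≡ 19.
  x = λ² - 0 - 14 = 361 - 14 ≡ 14; y = λ·(0 - 14) - 6 ≡ 24. → (14, 24)
8P: (14, 24) + (14, 13): same x and y₁ ≡ -y₂, so the sum is 𝒪.
8P = 𝒪, so the order is 8.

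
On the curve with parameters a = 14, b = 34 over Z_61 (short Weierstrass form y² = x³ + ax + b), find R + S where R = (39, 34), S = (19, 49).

(39, 34) + (19, 49). λ = (49 - 34)/(19 - 39) ≡ 15/41 mod 61. 41⁻¹ ≡ 3 (mod 61) since 41·3 = 123 ≡ 1, so λ ≡ 45.
  x = λ² - 39 - 19 = 2025 - 58 ≡ 15; y = λ·(39 - 15) - 34 ≡ 9. → (15, 9)

(15, 9)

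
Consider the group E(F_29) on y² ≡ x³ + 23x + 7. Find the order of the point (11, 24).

2P: tangent at (11, 24): λ = (3·11² + 23)/(2·24) ≡ 9/19. 19⁻¹ ≡ 26 (mod 29) since 19·26 = 494 ≡ 1, so λ ≡ 9·26 ≡ 2.
  x = λ² - 11 - 11 = 4 - 22 ≡ 11; y = λ·(11 - 11) - 24 ≡ 5. → (11, 5)
3P: (11, 5) + (11, 24): same x and y₁ ≡ -y₂, so the sum is the point at infinity.
3P = the point at infinity, so the order is 3.

3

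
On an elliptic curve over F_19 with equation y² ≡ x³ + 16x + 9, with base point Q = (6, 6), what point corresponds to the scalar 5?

Double-and-add on 5 = (101)₂. Start with Q = (6, 6) for the leading 1-bit.
double: tangent at (6, 6): λ = (3·6² + 16)/(2·6) ≡ 10/12. 12⁻¹ ≡ 8 (mod 19), so λ ≡ 10·8 ≡ 4.
  x = λ² - 6 - 6 = 16 - 12 ≡ 4; y = λ·(6 - 4) - 6 ≡ 2. → (4, 2)
double: tangent at (4, 2): λ = (3·4² + 16)/(2·2) ≡ 7/4. 4⁻¹ ≡ 5 (mod 19), so λ ≡ 7·5 ≡ 16.
  x = λ² - 4 - 4 = 256 - 8 ≡ 1; y = λ·(4 - 1) - 2 ≡ 8. → (1, 8)
add Q: (1, 8) + (6, 6). λ = (6 - 8)/(6 - 1) ≡ 17/5 mod 19. 5⁻¹ ≡ 4 (mod 19), so λ ≡ 11.
  x = λ² - 1 - 6 = 121 - 7 ≡ 0; y = λ·(1 - 0) - 8 ≡ 3. → (0, 3)

(0, 3)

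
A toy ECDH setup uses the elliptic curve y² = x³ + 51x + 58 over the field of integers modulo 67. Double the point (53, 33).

(51, 29)

tangent at (53, 33): λ = (3·53² + 51)/(2·33) ≡ 36/66. 66⁻¹ ≡ 66 (mod 67), so λ ≡ 36·66 ≡ 31.
  x = λ² - 53 - 53 = 961 - 106 ≡ 51; y = λ·(53 - 51) - 33 ≡ 29. → (51, 29)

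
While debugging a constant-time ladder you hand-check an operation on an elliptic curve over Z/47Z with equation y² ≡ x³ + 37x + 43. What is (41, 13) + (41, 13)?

(39, 9)

tangent at (41, 13): λ = (3·41² + 37)/(2·13) ≡ 4/26. 26⁻¹ ≡ 38 (mod 47) since 26·38 = 988 ≡ 1, so λ ≡ 4·38 ≡ 11.
  x = λ² - 41 - 41 = 121 - 82 ≡ 39; y = λ·(41 - 39) - 13 ≡ 9. → (39, 9)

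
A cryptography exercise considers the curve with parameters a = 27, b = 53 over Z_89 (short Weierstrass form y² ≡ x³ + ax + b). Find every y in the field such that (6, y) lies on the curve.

x³ + 27x + 53 = 431 ≡ 75 (mod 89).
75 is a non-residue mod 89; no y exists.

none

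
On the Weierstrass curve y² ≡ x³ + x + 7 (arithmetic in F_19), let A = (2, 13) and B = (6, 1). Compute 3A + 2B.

First 3A:
Repeated addition: build up to 3A.
2A: tangent at (2, 13): λ = (3·2² + 1)/(2·13) ≡ 13/7. 7⁻¹ ≡ 11 (mod 19), so λ ≡ 13·11 ≡ 10.
  x = λ² - 2 - 2 = 100 - 4 ≡ 1; y = λ·(2 - 1) - 13 ≡ 16. → (1, 16)
3A: (1, 16) + (2, 13). λ = (13 - 16)/(2 - 1) ≡ 16/1 mod 19. 1⁻¹ ≡ 1 (mod 19) since 1·1 = 1 ≡ 1, so λ ≡ 16.
  x = λ² - 1 - 2 = 256 - 3 ≡ 6; y = λ·(1 - 6) - 16 ≡ 18. → (6, 18)
3A = (6, 18).
Next 2B:
Repeated addition: build up to 2B.
2B: tangent at (6, 1): λ = (3·6² + 1)/(2·1) ≡ 14/2. 2⁻¹ ≡ 10 (mod 19) since 2·10 = 20 ≡ 1, so λ ≡ 14·10 ≡ 7.
  x = λ² - 6 - 6 = 49 - 12 ≡ 18; y = λ·(6 - 18) - 1 ≡ 10. → (18, 10)
2B = (18, 10).
Finally 3A + 2B:
(6, 18) + (18, 10). λ = (10 - 18)/(18 - 6) ≡ 11/12 mod 19. 12⁻¹ ≡ 8 (mod 19) since 12·8 = 96 ≡ 1, so λ ≡ 12.
  x = λ² - 6 - 18 = 144 - 24 ≡ 6; y = λ·(6 - 6) - 18 ≡ 1. → (6, 1)

(6, 1)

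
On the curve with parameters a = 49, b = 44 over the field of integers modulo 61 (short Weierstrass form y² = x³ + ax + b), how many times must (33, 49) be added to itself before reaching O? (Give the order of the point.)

2P: tangent at (33, 49): λ = (3·33² + 49)/(2·49) ≡ 22/37. 37⁻¹ ≡ 33 (mod 61), so λ ≡ 22·33 ≡ 55.
  x = λ² - 33 - 33 = 3025 - 66 ≡ 31; y = λ·(33 - 31) - 49 ≡ 0. → (31, 0)
3P: (31, 0) + (33, 49). λ = (49 - 0)/(33 - 31) ≡ 49/2 mod 61. 2⁻¹ ≡ 31 (mod 61) since 2·31 = 62 ≡ 1, so λ ≡ 55.
  x = λ² - 31 - 33 = 3025 - 64 ≡ 33; y = λ·(31 - 33) - 0 ≡ 12. → (33, 12)
4P: (33, 12) + (33, 49): same x and y₁ ≡ -y₂, so the sum is O.
4P = O, so the order is 4.

4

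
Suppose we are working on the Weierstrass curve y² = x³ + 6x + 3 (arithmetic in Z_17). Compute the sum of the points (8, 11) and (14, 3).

(8, 11) + (14, 3). λ = (3 - 11)/(14 - 8) ≡ 9/6 mod 17. 6⁻¹ ≡ 3 (mod 17), so λ ≡ 10.
  x = λ² - 8 - 14 = 100 - 22 ≡ 10; y = λ·(8 - 10) - 11 ≡ 3. → (10, 3)

(10, 3)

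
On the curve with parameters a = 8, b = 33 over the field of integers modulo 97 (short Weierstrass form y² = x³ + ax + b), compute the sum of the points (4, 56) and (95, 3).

(4, 56) + (95, 3). λ = (3 - 56)/(95 - 4) ≡ 44/91 mod 97. 91⁻¹ ≡ 16 (mod 97) since 91·16 = 1456 ≡ 1, so λ ≡ 25.
  x = λ² - 4 - 95 = 625 - 99 ≡ 41; y = λ·(4 - 41) - 56 ≡ 86. → (41, 86)

(41, 86)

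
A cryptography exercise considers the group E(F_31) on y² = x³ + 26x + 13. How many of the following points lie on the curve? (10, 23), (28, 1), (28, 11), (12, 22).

(10, 23): 23² ≡ 2, rhs ≡ 2 → on.
(28, 1): 1² ≡ 1, rhs ≡ 1 → on.
(28, 11): 11² ≡ 28, rhs ≡ 1 → off.
(12, 22): 22² ≡ 19, rhs ≡ 7 → off.

2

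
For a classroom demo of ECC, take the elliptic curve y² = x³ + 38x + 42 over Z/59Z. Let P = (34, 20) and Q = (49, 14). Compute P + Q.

(34, 20) + (49, 14). λ = (14 - 20)/(49 - 34) ≡ 53/15 mod 59. 15⁻¹ ≡ 4 (mod 59), so λ ≡ 35.
  x = λ² - 34 - 49 = 1225 - 83 ≡ 21; y = λ·(34 - 21) - 20 ≡ 22. → (21, 22)

(21, 22)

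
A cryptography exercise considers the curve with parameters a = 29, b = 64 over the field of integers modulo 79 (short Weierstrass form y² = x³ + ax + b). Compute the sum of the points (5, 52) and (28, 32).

(5, 52) + (28, 32). λ = (32 - 52)/(28 - 5) ≡ 59/23 mod 79. 23⁻¹ ≡ 55 (mod 79), so λ ≡ 6.
  x = λ² - 5 - 28 = 36 - 33 ≡ 3; y = λ·(5 - 3) - 52 ≡ 39. → (3, 39)

(3, 39)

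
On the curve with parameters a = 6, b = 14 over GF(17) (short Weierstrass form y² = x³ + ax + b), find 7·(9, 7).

(9, 10)

Write G = (9, 7).
Repeated addition: build up to 7G.
2G: tangent at (9, 7): λ = (3·9² + 6)/(2·7) ≡ 11/14. 14⁻¹ ≡ 11 (mod 17), so λ ≡ 11·11 ≡ 2.
  x = λ² - 9 - 9 = 4 - 18 ≡ 3; y = λ·(9 - 3) - 7 ≡ 5. → (3, 5)
3G: (3, 5) + (9, 7). λ = (7 - 5)/(9 - 3) ≡ 2/6 mod 17. 6⁻¹ ≡ 3 (mod 17), so λ ≡ 6.
  x = λ² - 3 - 9 = 36 - 12 ≡ 7; y = λ·(3 - 7) - 5 ≡ 5. → (7, 5)
4G: (7, 5) + (9, 7). λ = (7 - 5)/(9 - 7) ≡ 2/2 mod 17. 2⁻¹ ≡ 9 (mod 17) since 2·9 = 18 ≡ 1, so λ ≡ 1.
  x = λ² - 7 - 9 = 1 - 16 ≡ 2; y = λ·(7 - 2) - 5 ≡ 0. → (2, 0)
5G: (2, 0) + (9, 7). λ = (7 - 0)/(9 - 2) ≡ 7/7 mod 17. 7⁻¹ ≡ 5 (mod 17) since 7·5 = 35 ≡ 1, so λ ≡ 1.
  x = λ² - 2 - 9 = 1 - 11 ≡ 7; y = λ·(2 - 7) - 0 ≡ 12. → (7, 12)
6G: (7, 12) + (9, 7). λ = (7 - 12)/(9 - 7) ≡ 12/2 mod 17. 2⁻¹ ≡ 9 (mod 17), so λ ≡ 6.
  x = λ² - 7 - 9 = 36 - 16 ≡ 3; y = λ·(7 - 3) - 12 ≡ 12. → (3, 12)
7G: (3, 12) + (9, 7). λ = (7 - 12)/(9 - 3) ≡ 12/6 mod 17. 6⁻¹ ≡ 3 (mod 17) since 6·3 = 18 ≡ 1, so λ ≡ 2.
  x = λ² - 3 - 9 = 4 - 12 ≡ 9; y = λ·(3 - 9) - 12 ≡ 10. → (9, 10)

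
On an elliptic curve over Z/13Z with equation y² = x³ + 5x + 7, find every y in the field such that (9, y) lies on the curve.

1, 12

x³ + 5x + 7 = 781 ≡ 1 (mod 13).
Square roots of 1 mod 13: 1 and 12 (since 1² = 1 ≡ 1).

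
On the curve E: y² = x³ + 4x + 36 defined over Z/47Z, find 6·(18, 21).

Write G = (18, 21).
Repeated addition: build up to 6G.
2G: tangent at (18, 21): λ = (3·18² + 4)/(2·21) ≡ 36/42. 42⁻¹ ≡ 28 (mod 47), so λ ≡ 36·28 ≡ 21.
  x = λ² - 18 - 18 = 441 - 36 ≡ 29; y = λ·(18 - 29) - 21 ≡ 30. → (29, 30)
3G: (29, 30) + (18, 21). λ = (21 - 30)/(18 - 29) ≡ 38/36 mod 47. 36⁻¹ ≡ 17 (mod 47) since 36·17 = 612 ≡ 1, so λ ≡ 35.
  x = λ² - 29 - 18 = 1225 - 47 ≡ 3; y = λ·(29 - 3) - 30 ≡ 34. → (3, 34)
4G: (3, 34) + (18, 21). λ = (21 - 34)/(18 - 3) ≡ 34/15 mod 47. 15⁻¹ ≡ 22 (mod 47) since 15·22 = 330 ≡ 1, so λ ≡ 43.
  x = λ² - 3 - 18 = 1849 - 21 ≡ 42; y = λ·(3 - 42) - 34 ≡ 28. → (42, 28)
5G: (42, 28) + (18, 21). λ = (21 - 28)/(18 - 42) ≡ 40/23 mod 47. 23⁻¹ ≡ 45 (mod 47), so λ ≡ 14.
  x = λ² - 42 - 18 = 196 - 60 ≡ 42; y = λ·(42 - 42) - 28 ≡ 19. → (42, 19)
6G: (42, 19) + (18, 21). λ = (21 - 19)/(18 - 42) ≡ 2/23 mod 47. 23⁻¹ ≡ 45 (mod 47) since 23·45 = 1035 ≡ 1, so λ ≡ 43.
  x = λ² - 42 - 18 = 1849 - 60 ≡ 3; y = λ·(42 - 3) - 19 ≡ 13. → (3, 13)

(3, 13)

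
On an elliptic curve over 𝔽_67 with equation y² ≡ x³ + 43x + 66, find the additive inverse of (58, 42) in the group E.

(58, 25)

-(58, 42) = (58, -42 mod 67) = (58, 25).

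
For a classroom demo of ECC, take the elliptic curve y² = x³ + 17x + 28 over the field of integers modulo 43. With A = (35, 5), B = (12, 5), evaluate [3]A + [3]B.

(11, 16)

First 3A:
Repeated addition: build up to 3A.
2A: tangent at (35, 5): λ = (3·35² + 17)/(2·5) ≡ 37/10. 10⁻¹ ≡ 13 (mod 43), so λ ≡ 37·13 ≡ 8.
  x = λ² - 35 - 35 = 64 - 70 ≡ 37; y = λ·(35 - 37) - 5 ≡ 22. → (37, 22)
3A: (37, 22) + (35, 5). λ = (5 - 22)/(35 - 37) ≡ 26/41 mod 43. 41⁻¹ ≡ 21 (mod 43) since 41·21 = 861 ≡ 1, so λ ≡ 30.
  x = λ² - 37 - 35 = 900 - 72 ≡ 11; y = λ·(37 - 11) - 22 ≡ 27. → (11, 27)
3A = (11, 27).
Next 3B:
Repeated addition: build up to 3B.
2B: tangent at (12, 5): λ = (3·12² + 17)/(2·5) ≡ 19/10. 10⁻¹ ≡ 13 (mod 43) since 10·13 = 130 ≡ 1, so λ ≡ 19·13 ≡ 32.
  x = λ² - 12 - 12 = 1024 - 24 ≡ 11; y = λ·(12 - 11) - 5 ≡ 27. → (11, 27)
3B: (11, 27) + (12, 5). λ = (5 - 27)/(12 - 11) ≡ 21/1 mod 43. 1⁻¹ ≡ 1 (mod 43), so λ ≡ 21.
  x = λ² - 11 - 12 = 441 - 23 ≡ 31; y = λ·(11 - 31) - 27 ≡ 26. → (31, 26)
3B = (31, 26).
Finally 3A + 3B:
(11, 27) + (31, 26). λ = (26 - 27)/(31 - 11) ≡ 42/20 mod 43. 20⁻¹ ≡ 28 (mod 43), so λ ≡ 15.
  x = λ² - 11 - 31 = 225 - 42 ≡ 11; y = λ·(11 - 11) - 27 ≡ 16. → (11, 16)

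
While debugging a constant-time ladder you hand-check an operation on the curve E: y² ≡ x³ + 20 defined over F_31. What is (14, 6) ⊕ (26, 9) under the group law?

(24, 7)

(14, 6) + (26, 9). λ = (9 - 6)/(26 - 14) ≡ 3/12 mod 31. 12⁻¹ ≡ 13 (mod 31), so λ ≡ 8.
  x = λ² - 14 - 26 = 64 - 40 ≡ 24; y = λ·(14 - 24) - 6 ≡ 7. → (24, 7)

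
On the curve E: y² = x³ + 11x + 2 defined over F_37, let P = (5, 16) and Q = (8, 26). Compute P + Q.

(31, 33)

(5, 16) + (8, 26). λ = (26 - 16)/(8 - 5) ≡ 10/3 mod 37. 3⁻¹ ≡ 25 (mod 37) since 3·25 = 75 ≡ 1, so λ ≡ 28.
  x = λ² - 5 - 8 = 784 - 13 ≡ 31; y = λ·(5 - 31) - 16 ≡ 33. → (31, 33)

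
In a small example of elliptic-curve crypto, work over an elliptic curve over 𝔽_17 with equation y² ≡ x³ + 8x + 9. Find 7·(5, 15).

Write P = (5, 15).
Double-and-add on 7 = (111)₂. Start with P = (5, 15) for the leading 1-bit.
double: tangent at (5, 15): λ = (3·5² + 8)/(2·15) ≡ 15/13. 13⁻¹ ≡ 4 (mod 17) since 13·4 = 52 ≡ 1, so λ ≡ 15·4 ≡ 9.
  x = λ² - 5 - 5 = 81 - 10 ≡ 3; y = λ·(5 - 3) - 15 ≡ 3. → (3, 3)
add P: (3, 3) + (5, 15). λ = (15 - 3)/(5 - 3) ≡ 12/2 mod 17. 2⁻¹ ≡ 9 (mod 17) since 2·9 = 18 ≡ 1, so λ ≡ 6.
  x = λ² - 3 - 5 = 36 - 8 ≡ 11; y = λ·(3 - 11) - 3 ≡ 0. → (11, 0)
double: (11, 0) + (11, 0): same x and y₁ ≡ -y₂, so the sum is 𝒪.
add P: 𝒪 + (5, 15) = (5, 15) (identity).

(5, 15)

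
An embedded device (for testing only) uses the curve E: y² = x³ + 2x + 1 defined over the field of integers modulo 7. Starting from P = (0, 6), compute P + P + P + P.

(0, 1)

Double-and-add on 4 = (100)₂. Start with P = (0, 6) for the leading 1-bit.
double: tangent at (0, 6): λ = (3·0² + 2)/(2·6) ≡ 2/5. 5⁻¹ ≡ 3 (mod 7) since 5·3 = 15 ≡ 1, so λ ≡ 2·3 ≡ 6.
  x = λ² - 0 - 0 = 36 - 0 ≡ 1; y = λ·(0 - 1) - 6 ≡ 2. → (1, 2)
double: tangent at (1, 2): λ = (3·1² + 2)/(2·2) ≡ 5/4. 4⁻¹ ≡ 2 (mod 7), so λ ≡ 5·2 ≡ 3.
  x = λ² - 1 - 1 = 9 - 2 ≡ 0; y = λ·(1 - 0) - 2 ≡ 1. → (0, 1)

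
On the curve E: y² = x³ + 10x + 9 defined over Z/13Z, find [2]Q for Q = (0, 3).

(10, 2)

tangent at (0, 3): λ = (3·0² + 10)/(2·3) ≡ 10/6. 6⁻¹ ≡ 11 (mod 13), so λ ≡ 10·11 ≡ 6.
  x = λ² - 0 - 0 = 36 - 0 ≡ 10; y = λ·(0 - 10) - 3 ≡ 2. → (10, 2)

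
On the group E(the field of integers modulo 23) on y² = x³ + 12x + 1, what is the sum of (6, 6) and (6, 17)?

The two points share x = 6 and their y-coordinates satisfy 6 + 17 ≡ 0 (mod 23), so they are inverses. Their sum is 𝒪.

O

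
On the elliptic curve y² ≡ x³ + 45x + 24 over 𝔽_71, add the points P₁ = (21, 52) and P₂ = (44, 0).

(21, 52) + (44, 0). λ = (0 - 52)/(44 - 21) ≡ 19/23 mod 71. 23⁻¹ ≡ 34 (mod 71), so λ ≡ 7.
  x = λ² - 21 - 44 = 49 - 65 ≡ 55; y = λ·(21 - 55) - 52 ≡ 65. → (55, 65)

(55, 65)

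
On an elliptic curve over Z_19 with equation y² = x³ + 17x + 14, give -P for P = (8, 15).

-(8, 15) = (8, -15 mod 19) = (8, 4).

(8, 4)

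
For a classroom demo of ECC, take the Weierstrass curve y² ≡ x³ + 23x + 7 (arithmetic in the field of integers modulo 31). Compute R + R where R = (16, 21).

tangent at (16, 21): λ = (3·16² + 23)/(2·21) ≡ 16/11. 11⁻¹ ≡ 17 (mod 31) since 11·17 = 187 ≡ 1, so λ ≡ 16·17 ≡ 24.
  x = λ² - 16 - 16 = 576 - 32 ≡ 17; y = λ·(16 - 17) - 21 ≡ 17. → (17, 17)

(17, 17)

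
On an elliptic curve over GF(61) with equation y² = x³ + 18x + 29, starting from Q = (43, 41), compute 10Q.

(47, 49)

Double-and-add on 10 = (1010)₂. Start with Q = (43, 41) for the leading 1-bit.
double: tangent at (43, 41): λ = (3·43² + 18)/(2·41) ≡ 14/21. 21⁻¹ ≡ 32 (mod 61) since 21·32 = 672 ≡ 1, so λ ≡ 14·32 ≡ 21.
  x = λ² - 43 - 43 = 441 - 86 ≡ 50; y = λ·(43 - 50) - 41 ≡ 56. → (50, 56)
double: tangent at (50, 56): λ = (3·50² + 18)/(2·56) ≡ 15/51. 51⁻¹ ≡ 6 (mod 61), so λ ≡ 15·6 ≡ 29.
  x = λ² - 50 - 50 = 841 - 100 ≡ 9; y = λ·(50 - 9) - 56 ≡ 35. → (9, 35)
add Q: (9, 35) + (43, 41). λ = (41 - 35)/(43 - 9) ≡ 6/34 mod 61. 34⁻¹ ≡ 9 (mod 61) since 34·9 = 306 ≡ 1, so λ ≡ 54.
  x = λ² - 9 - 43 = 2916 - 52 ≡ 58; y = λ·(9 - 58) - 35 ≡ 3. → (58, 3)
double: tangent at (58, 3): λ = (3·58² + 18)/(2·3) ≡ 45/6. 6⁻¹ ≡ 51 (mod 61) since 6·51 = 306 ≡ 1, so λ ≡ 45·51 ≡ 38.
  x = λ² - 58 - 58 = 1444 - 116 ≡ 47; y = λ·(58 - 47) - 3 ≡ 49. → (47, 49)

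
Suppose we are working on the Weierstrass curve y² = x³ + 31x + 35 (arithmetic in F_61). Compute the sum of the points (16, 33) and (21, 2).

(60, 8)

(16, 33) + (21, 2). λ = (2 - 33)/(21 - 16) ≡ 30/5 mod 61. 5⁻¹ ≡ 49 (mod 61), so λ ≡ 6.
  x = λ² - 16 - 21 = 36 - 37 ≡ 60; y = λ·(16 - 60) - 33 ≡ 8. → (60, 8)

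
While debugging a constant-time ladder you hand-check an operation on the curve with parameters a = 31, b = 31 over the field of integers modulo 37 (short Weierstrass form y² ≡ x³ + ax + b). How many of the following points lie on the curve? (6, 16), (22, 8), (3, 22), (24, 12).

(6, 16): 16² ≡ 34, rhs ≡ 26 → off.
(22, 8): 8² ≡ 27, rhs ≡ 2 → off.
(3, 22): 22² ≡ 3, rhs ≡ 3 → on.
(24, 12): 12² ≡ 33, rhs ≡ 21 → off.

1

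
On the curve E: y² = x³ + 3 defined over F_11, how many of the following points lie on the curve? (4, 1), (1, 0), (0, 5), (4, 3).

2

(4, 1): 1² ≡ 1, rhs ≡ 1 → on.
(1, 0): 0² ≡ 0, rhs ≡ 4 → off.
(0, 5): 5² ≡ 3, rhs ≡ 3 → on.
(4, 3): 3² ≡ 9, rhs ≡ 1 → off.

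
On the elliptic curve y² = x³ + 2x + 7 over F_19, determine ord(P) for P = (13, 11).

11

2P: tangent at (13, 11): λ = (3·13² + 2)/(2·11) ≡ 15/3. 3⁻¹ ≡ 13 (mod 19), so λ ≡ 15·13 ≡ 5.
  x = λ² - 13 - 13 = 25 - 26 ≡ 18; y = λ·(13 - 18) - 11 ≡ 2. → (18, 2)
3P: (18, 2) + (13, 11). λ = (11 - 2)/(13 - 18) ≡ 9/14 mod 19. 14⁻¹ ≡ 15 (mod 19), so λ ≡ 2.
  x = λ² - 18 - 13 = 4 - 31 ≡ 11; y = λ·(18 - 11) - 2 ≡ 12. → (11, 12)
4P: (11, 12) + (13, 11). λ = (11 - 12)/(13 - 11) ≡ 18/2 mod 19. 2⁻¹ ≡ 10 (mod 19), so λ ≡ 9.
  x = λ² - 11 - 13 = 81 - 24 ≡ 0; y = λ·(11 - 0) - 12 ≡ 11. → (0, 11)
5P: (0, 11) + (13, 11). λ = (11 - 11)/(13 - 0) ≡ 0/13 mod 19. 13⁻¹ ≡ 3 (mod 19), so λ ≡ 0.
  x = λ² - 0 - 13 = 0 - 13 ≡ 6; y = λ·(0 - 6) - 11 ≡ 8. → (6, 8)
6P: (6, 8) + (13, 11). λ = (11 - 8)/(13 - 6) ≡ 3/7 mod 19. 7⁻¹ ≡ 11 (mod 19) since 7·11 = 77 ≡ 1, so λ ≡ 14.
  x = λ² - 6 - 13 = 196 - 19 ≡ 6; y = λ·(6 - 6) - 8 ≡ 11. → (6, 11)
7P: (6, 11) + (13, 11). λ = (11 - 11)/(13 - 6) ≡ 0/7 mod 19. 7⁻¹ ≡ 11 (mod 19), so λ ≡ 0.
  x = λ² - 6 - 13 = 0 - 19 ≡ 0; y = λ·(6 - 0) - 11 ≡ 8. → (0, 8)
8P: (0, 8) + (13, 11). λ = (11 - 8)/(13 - 0) ≡ 3/13 mod 19. 13⁻¹ ≡ 3 (mod 19), so λ ≡ 9.
  x = λ² - 0 - 13 = 81 - 13 ≡ 11; y = λ·(0 - 11) - 8 ≡ 7. → (11, 7)
9P: (11, 7) + (13, 11). λ = (11 - 7)/(13 - 11) ≡ 4/2 mod 19. 2⁻¹ ≡ 10 (mod 19), so λ ≡ 2.
  x = λ² - 11 - 13 = 4 - 24 ≡ 18; y = λ·(11 - 18) - 7 ≡ 17. → (18, 17)
10P: (18, 17) + (13, 11). λ = (11 - 17)/(13 - 18) ≡ 13/14 mod 19. 14⁻¹ ≡ 15 (mod 19), so λ ≡ 5.
  x = λ² - 18 - 13 = 25 - 31 ≡ 13; y = λ·(18 - 13) - 17 ≡ 8. → (13, 8)
11P: (13, 8) + (13, 11): same x and y₁ ≡ -y₂, so the sum is ∞.
11P = ∞, so the order is 11.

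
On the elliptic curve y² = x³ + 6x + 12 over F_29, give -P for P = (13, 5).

(13, 24)

-(13, 5) = (13, -5 mod 29) = (13, 24).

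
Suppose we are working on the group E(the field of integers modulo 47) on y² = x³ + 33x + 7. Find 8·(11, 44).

(0, 17)

Write G = (11, 44).
Repeated addition: build up to 8G.
2G: tangent at (11, 44): λ = (3·11² + 33)/(2·44) ≡ 20/41. 41⁻¹ ≡ 39 (mod 47), so λ ≡ 20·39 ≡ 28.
  x = λ² - 11 - 11 = 784 - 22 ≡ 10; y = λ·(11 - 10) - 44 ≡ 31. → (10, 31)
3G: (10, 31) + (11, 44). λ = (44 - 31)/(11 - 10) ≡ 13/1 mod 47. 1⁻¹ ≡ 1 (mod 47), so λ ≡ 13.
  x = λ² - 10 - 11 = 169 - 21 ≡ 7; y = λ·(10 - 7) - 31 ≡ 8. → (7, 8)
4G: (7, 8) + (11, 44). λ = (44 - 8)/(11 - 7) ≡ 36/4 mod 47. 4⁻¹ ≡ 12 (mod 47), so λ ≡ 9.
  x = λ² - 7 - 11 = 81 - 18 ≡ 16; y = λ·(7 - 16) - 8 ≡ 5. → (16, 5)
5G: (16, 5) + (11, 44). λ = (44 - 5)/(11 - 16) ≡ 39/42 mod 47. 42⁻¹ ≡ 28 (mod 47) since 42·28 = 1176 ≡ 1, so λ ≡ 11.
  x = λ² - 16 - 11 = 121 - 27 ≡ 0; y = λ·(16 - 0) - 5 ≡ 30. → (0, 30)
6G: (0, 30) + (11, 44). λ = (44 - 30)/(11 - 0) ≡ 14/11 mod 47. 11⁻¹ ≡ 30 (mod 47) since 11·30 = 330 ≡ 1, so λ ≡ 44.
  x = λ² - 0 - 11 = 1936 - 11 ≡ 45; y = λ·(0 - 45) - 30 ≡ 11. → (45, 11)
7G: (45, 11) + (11, 44). λ = (44 - 11)/(11 - 45) ≡ 33/13 mod 47. 13⁻¹ ≡ 29 (mod 47), so λ ≡ 17.
  x = λ² - 45 - 11 = 289 - 56 ≡ 45; y = λ·(45 - 45) - 11 ≡ 36. → (45, 36)
8G: (45, 36) + (11, 44). λ = (44 - 36)/(11 - 45) ≡ 8/13 mod 47. 13⁻¹ ≡ 29 (mod 47), so λ ≡ 44.
  x = λ² - 45 - 11 = 1936 - 56 ≡ 0; y = λ·(45 - 0) - 36 ≡ 17. → (0, 17)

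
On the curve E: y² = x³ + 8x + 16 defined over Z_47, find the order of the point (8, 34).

2P: tangent at (8, 34): λ = (3·8² + 8)/(2·34) ≡ 12/21. 21⁻¹ ≡ 9 (mod 47) since 21·9 = 189 ≡ 1, so λ ≡ 12·9 ≡ 14.
  x = λ² - 8 - 8 = 196 - 16 ≡ 39; y = λ·(8 - 39) - 34 ≡ 2. → (39, 2)
3P: (39, 2) + (8, 34). λ = (34 - 2)/(8 - 39) ≡ 32/16 mod 47. 16⁻¹ ≡ 3 (mod 47), so λ ≡ 2.
  x = λ² - 39 - 8 = 4 - 47 ≡ 4; y = λ·(39 - 4) - 2 ≡ 21. → (4, 21)
4P: (4, 21) + (8, 34). λ = (34 - 21)/(8 - 4) ≡ 13/4 mod 47. 4⁻¹ ≡ 12 (mod 47) since 4·12 = 48 ≡ 1, so λ ≡ 15.
  x = λ² - 4 - 8 = 225 - 12 ≡ 25; y = λ·(4 - 25) - 21 ≡ 40. → (25, 40)
5P: (25, 40) + (8, 34). λ = (34 - 40)/(8 - 25) ≡ 41/30 mod 47. 30⁻¹ ≡ 11 (mod 47), so λ ≡ 28.
  x = λ² - 25 - 8 = 784 - 33 ≡ 46; y = λ·(25 - 46) - 40 ≡ 30. → (46, 30)
6P: (46, 30) + (8, 34). λ = (34 - 30)/(8 - 46) ≡ 4/9 mod 47. 9⁻¹ ≡ 21 (mod 47) since 9·21 = 189 ≡ 1, so λ ≡ 37.
  x = λ² - 46 - 8 = 1369 - 54 ≡ 46; y = λ·(46 - 46) - 30 ≡ 17. → (46, 17)
7P: (46, 17) + (8, 34). λ = (34 - 17)/(8 - 46) ≡ 17/9 mod 47. 9⁻¹ ≡ 21 (mod 47), so λ ≡ 28.
  x = λ² - 46 - 8 = 784 - 54 ≡ 25; y = λ·(46 - 25) - 17 ≡ 7. → (25, 7)
8P: (25, 7) + (8, 34). λ = (34 - 7)/(8 - 25) ≡ 27/30 mod 47. 30⁻¹ ≡ 11 (mod 47) since 30·11 = 330 ≡ 1, so λ ≡ 15.
  x = λ² - 25 - 8 = 225 - 33 ≡ 4; y = λ·(25 - 4) - 7 ≡ 26. → (4, 26)
9P: (4, 26) + (8, 34). λ = (34 - 26)/(8 - 4) ≡ 8/4 mod 47. 4⁻¹ ≡ 12 (mod 47) since 4·12 = 48 ≡ 1, so λ ≡ 2.
  x = λ² - 4 - 8 = 4 - 12 ≡ 39; y = λ·(4 - 39) - 26 ≡ 45. → (39, 45)
10P: (39, 45) + (8, 34). λ = (34 - 45)/(8 - 39) ≡ 36/16 mod 47. 16⁻¹ ≡ 3 (mod 47), so λ ≡ 14.
  x = λ² - 39 - 8 = 196 - 47 ≡ 8; y = λ·(39 - 8) - 45 ≡ 13. → (8, 13)
11P: (8, 13) + (8, 34): same x and y₁ ≡ -y₂, so the sum is ∞.
11P = ∞, so the order is 11.

11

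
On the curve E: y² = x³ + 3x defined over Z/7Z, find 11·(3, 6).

Write Q = (3, 6).
Double-and-add on 11 = (1011)₂. Start with Q = (3, 6) for the leading 1-bit.
double: tangent at (3, 6): λ = (3·3² + 3)/(2·6) ≡ 2/5. 5⁻¹ ≡ 3 (mod 7) since 5·3 = 15 ≡ 1, so λ ≡ 2·3 ≡ 6.
  x = λ² - 3 - 3 = 36 - 6 ≡ 2; y = λ·(3 - 2) - 6 ≡ 0. → (2, 0)
double: (2, 0) + (2, 0): same x and y₁ ≡ -y₂, so the sum is the point at infinity.
add Q: the point at infinity + (3, 6) = (3, 6) (identity).
double: tangent at (3, 6): λ = (3·3² + 3)/(2·6) ≡ 2/5. 5⁻¹ ≡ 3 (mod 7), so λ ≡ 2·3 ≡ 6.
  x = λ² - 3 - 3 = 36 - 6 ≡ 2; y = λ·(3 - 2) - 6 ≡ 0. → (2, 0)
add Q: (2, 0) + (3, 6). λ = (6 - 0)/(3 - 2) ≡ 6/1 mod 7. 1⁻¹ ≡ 1 (mod 7), so λ ≡ 6.
  x = λ² - 2 - 3 = 36 - 5 ≡ 3; y = λ·(2 - 3) - 0 ≡ 1. → (3, 1)

(3, 1)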